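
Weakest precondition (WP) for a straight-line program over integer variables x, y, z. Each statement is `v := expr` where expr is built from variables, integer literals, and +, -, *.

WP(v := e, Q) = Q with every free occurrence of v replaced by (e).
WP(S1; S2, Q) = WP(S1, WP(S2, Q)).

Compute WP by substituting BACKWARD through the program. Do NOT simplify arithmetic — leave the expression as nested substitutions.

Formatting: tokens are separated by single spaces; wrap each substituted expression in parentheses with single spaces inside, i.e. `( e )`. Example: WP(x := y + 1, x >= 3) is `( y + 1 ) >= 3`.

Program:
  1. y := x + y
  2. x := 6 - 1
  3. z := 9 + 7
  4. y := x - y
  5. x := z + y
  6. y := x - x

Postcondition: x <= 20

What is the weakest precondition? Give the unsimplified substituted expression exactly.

Answer: ( ( 9 + 7 ) + ( ( 6 - 1 ) - ( x + y ) ) ) <= 20

Derivation:
post: x <= 20
stmt 6: y := x - x  -- replace 0 occurrence(s) of y with (x - x)
  => x <= 20
stmt 5: x := z + y  -- replace 1 occurrence(s) of x with (z + y)
  => ( z + y ) <= 20
stmt 4: y := x - y  -- replace 1 occurrence(s) of y with (x - y)
  => ( z + ( x - y ) ) <= 20
stmt 3: z := 9 + 7  -- replace 1 occurrence(s) of z with (9 + 7)
  => ( ( 9 + 7 ) + ( x - y ) ) <= 20
stmt 2: x := 6 - 1  -- replace 1 occurrence(s) of x with (6 - 1)
  => ( ( 9 + 7 ) + ( ( 6 - 1 ) - y ) ) <= 20
stmt 1: y := x + y  -- replace 1 occurrence(s) of y with (x + y)
  => ( ( 9 + 7 ) + ( ( 6 - 1 ) - ( x + y ) ) ) <= 20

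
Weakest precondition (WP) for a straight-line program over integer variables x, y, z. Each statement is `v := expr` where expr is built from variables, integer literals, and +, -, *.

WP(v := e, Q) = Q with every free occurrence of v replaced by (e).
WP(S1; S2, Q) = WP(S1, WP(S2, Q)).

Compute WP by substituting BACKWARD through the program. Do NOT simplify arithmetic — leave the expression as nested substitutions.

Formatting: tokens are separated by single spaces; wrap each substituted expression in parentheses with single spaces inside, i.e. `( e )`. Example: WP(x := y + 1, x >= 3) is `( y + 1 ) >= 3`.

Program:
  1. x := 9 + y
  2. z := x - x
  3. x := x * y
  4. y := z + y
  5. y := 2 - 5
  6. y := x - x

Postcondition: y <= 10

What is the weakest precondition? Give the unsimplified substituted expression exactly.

post: y <= 10
stmt 6: y := x - x  -- replace 1 occurrence(s) of y with (x - x)
  => ( x - x ) <= 10
stmt 5: y := 2 - 5  -- replace 0 occurrence(s) of y with (2 - 5)
  => ( x - x ) <= 10
stmt 4: y := z + y  -- replace 0 occurrence(s) of y with (z + y)
  => ( x - x ) <= 10
stmt 3: x := x * y  -- replace 2 occurrence(s) of x with (x * y)
  => ( ( x * y ) - ( x * y ) ) <= 10
stmt 2: z := x - x  -- replace 0 occurrence(s) of z with (x - x)
  => ( ( x * y ) - ( x * y ) ) <= 10
stmt 1: x := 9 + y  -- replace 2 occurrence(s) of x with (9 + y)
  => ( ( ( 9 + y ) * y ) - ( ( 9 + y ) * y ) ) <= 10

Answer: ( ( ( 9 + y ) * y ) - ( ( 9 + y ) * y ) ) <= 10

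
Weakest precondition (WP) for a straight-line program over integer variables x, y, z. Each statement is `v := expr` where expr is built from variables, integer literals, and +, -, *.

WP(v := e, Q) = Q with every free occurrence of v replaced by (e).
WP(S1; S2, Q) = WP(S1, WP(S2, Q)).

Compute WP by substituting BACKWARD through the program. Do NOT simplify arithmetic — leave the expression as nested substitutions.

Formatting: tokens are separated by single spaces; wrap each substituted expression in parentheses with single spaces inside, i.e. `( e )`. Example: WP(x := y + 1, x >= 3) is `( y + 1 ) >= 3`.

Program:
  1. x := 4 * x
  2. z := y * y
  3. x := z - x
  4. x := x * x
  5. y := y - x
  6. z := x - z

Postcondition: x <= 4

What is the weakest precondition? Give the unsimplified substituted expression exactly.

Answer: ( ( ( y * y ) - ( 4 * x ) ) * ( ( y * y ) - ( 4 * x ) ) ) <= 4

Derivation:
post: x <= 4
stmt 6: z := x - z  -- replace 0 occurrence(s) of z with (x - z)
  => x <= 4
stmt 5: y := y - x  -- replace 0 occurrence(s) of y with (y - x)
  => x <= 4
stmt 4: x := x * x  -- replace 1 occurrence(s) of x with (x * x)
  => ( x * x ) <= 4
stmt 3: x := z - x  -- replace 2 occurrence(s) of x with (z - x)
  => ( ( z - x ) * ( z - x ) ) <= 4
stmt 2: z := y * y  -- replace 2 occurrence(s) of z with (y * y)
  => ( ( ( y * y ) - x ) * ( ( y * y ) - x ) ) <= 4
stmt 1: x := 4 * x  -- replace 2 occurrence(s) of x with (4 * x)
  => ( ( ( y * y ) - ( 4 * x ) ) * ( ( y * y ) - ( 4 * x ) ) ) <= 4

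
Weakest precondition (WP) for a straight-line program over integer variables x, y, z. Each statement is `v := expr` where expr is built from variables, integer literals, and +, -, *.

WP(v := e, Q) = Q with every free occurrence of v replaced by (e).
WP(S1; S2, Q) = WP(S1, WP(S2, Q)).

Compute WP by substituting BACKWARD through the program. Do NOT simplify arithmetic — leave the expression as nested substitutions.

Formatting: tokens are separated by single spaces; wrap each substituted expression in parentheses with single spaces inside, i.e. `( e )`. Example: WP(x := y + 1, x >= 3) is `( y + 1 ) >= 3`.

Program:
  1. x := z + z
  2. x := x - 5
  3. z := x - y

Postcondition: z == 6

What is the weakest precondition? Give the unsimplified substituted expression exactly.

Answer: ( ( ( z + z ) - 5 ) - y ) == 6

Derivation:
post: z == 6
stmt 3: z := x - y  -- replace 1 occurrence(s) of z with (x - y)
  => ( x - y ) == 6
stmt 2: x := x - 5  -- replace 1 occurrence(s) of x with (x - 5)
  => ( ( x - 5 ) - y ) == 6
stmt 1: x := z + z  -- replace 1 occurrence(s) of x with (z + z)
  => ( ( ( z + z ) - 5 ) - y ) == 6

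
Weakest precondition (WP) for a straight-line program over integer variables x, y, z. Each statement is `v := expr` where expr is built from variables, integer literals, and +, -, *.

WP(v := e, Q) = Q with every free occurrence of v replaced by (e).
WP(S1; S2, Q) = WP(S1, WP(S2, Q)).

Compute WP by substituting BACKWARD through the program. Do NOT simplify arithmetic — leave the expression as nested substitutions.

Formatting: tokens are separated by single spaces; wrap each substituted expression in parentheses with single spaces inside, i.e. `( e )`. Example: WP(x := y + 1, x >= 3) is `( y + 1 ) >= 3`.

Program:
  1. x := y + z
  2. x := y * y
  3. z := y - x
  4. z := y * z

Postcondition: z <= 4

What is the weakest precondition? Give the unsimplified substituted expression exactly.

post: z <= 4
stmt 4: z := y * z  -- replace 1 occurrence(s) of z with (y * z)
  => ( y * z ) <= 4
stmt 3: z := y - x  -- replace 1 occurrence(s) of z with (y - x)
  => ( y * ( y - x ) ) <= 4
stmt 2: x := y * y  -- replace 1 occurrence(s) of x with (y * y)
  => ( y * ( y - ( y * y ) ) ) <= 4
stmt 1: x := y + z  -- replace 0 occurrence(s) of x with (y + z)
  => ( y * ( y - ( y * y ) ) ) <= 4

Answer: ( y * ( y - ( y * y ) ) ) <= 4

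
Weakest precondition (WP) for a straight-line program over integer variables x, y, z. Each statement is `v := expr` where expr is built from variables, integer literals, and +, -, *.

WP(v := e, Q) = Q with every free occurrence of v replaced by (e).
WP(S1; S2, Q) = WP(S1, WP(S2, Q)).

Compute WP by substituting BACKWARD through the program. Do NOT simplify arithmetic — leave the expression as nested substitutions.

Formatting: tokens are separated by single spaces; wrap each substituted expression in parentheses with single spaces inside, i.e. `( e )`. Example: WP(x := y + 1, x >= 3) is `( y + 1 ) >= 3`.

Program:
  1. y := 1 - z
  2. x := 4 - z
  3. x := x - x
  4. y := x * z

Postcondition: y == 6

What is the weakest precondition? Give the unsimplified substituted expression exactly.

post: y == 6
stmt 4: y := x * z  -- replace 1 occurrence(s) of y with (x * z)
  => ( x * z ) == 6
stmt 3: x := x - x  -- replace 1 occurrence(s) of x with (x - x)
  => ( ( x - x ) * z ) == 6
stmt 2: x := 4 - z  -- replace 2 occurrence(s) of x with (4 - z)
  => ( ( ( 4 - z ) - ( 4 - z ) ) * z ) == 6
stmt 1: y := 1 - z  -- replace 0 occurrence(s) of y with (1 - z)
  => ( ( ( 4 - z ) - ( 4 - z ) ) * z ) == 6

Answer: ( ( ( 4 - z ) - ( 4 - z ) ) * z ) == 6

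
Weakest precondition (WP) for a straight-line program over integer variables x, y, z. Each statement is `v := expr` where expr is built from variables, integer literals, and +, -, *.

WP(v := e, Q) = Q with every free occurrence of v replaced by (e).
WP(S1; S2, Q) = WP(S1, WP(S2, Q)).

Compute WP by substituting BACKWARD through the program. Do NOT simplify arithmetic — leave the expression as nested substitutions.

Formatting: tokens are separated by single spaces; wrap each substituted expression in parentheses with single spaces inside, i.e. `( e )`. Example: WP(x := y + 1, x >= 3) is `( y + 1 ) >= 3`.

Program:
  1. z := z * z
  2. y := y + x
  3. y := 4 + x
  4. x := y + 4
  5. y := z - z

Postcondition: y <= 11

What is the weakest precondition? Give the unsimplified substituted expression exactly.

post: y <= 11
stmt 5: y := z - z  -- replace 1 occurrence(s) of y with (z - z)
  => ( z - z ) <= 11
stmt 4: x := y + 4  -- replace 0 occurrence(s) of x with (y + 4)
  => ( z - z ) <= 11
stmt 3: y := 4 + x  -- replace 0 occurrence(s) of y with (4 + x)
  => ( z - z ) <= 11
stmt 2: y := y + x  -- replace 0 occurrence(s) of y with (y + x)
  => ( z - z ) <= 11
stmt 1: z := z * z  -- replace 2 occurrence(s) of z with (z * z)
  => ( ( z * z ) - ( z * z ) ) <= 11

Answer: ( ( z * z ) - ( z * z ) ) <= 11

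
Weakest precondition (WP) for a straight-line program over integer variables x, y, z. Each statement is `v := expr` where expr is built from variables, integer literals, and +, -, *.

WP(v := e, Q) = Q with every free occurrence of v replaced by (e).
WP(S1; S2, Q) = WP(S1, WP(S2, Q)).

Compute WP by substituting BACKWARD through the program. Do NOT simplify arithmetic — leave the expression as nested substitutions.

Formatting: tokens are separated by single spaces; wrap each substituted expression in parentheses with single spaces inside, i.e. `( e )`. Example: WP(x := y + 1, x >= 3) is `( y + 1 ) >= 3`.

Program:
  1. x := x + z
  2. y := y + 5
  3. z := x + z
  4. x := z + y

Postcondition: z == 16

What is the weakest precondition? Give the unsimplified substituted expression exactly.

post: z == 16
stmt 4: x := z + y  -- replace 0 occurrence(s) of x with (z + y)
  => z == 16
stmt 3: z := x + z  -- replace 1 occurrence(s) of z with (x + z)
  => ( x + z ) == 16
stmt 2: y := y + 5  -- replace 0 occurrence(s) of y with (y + 5)
  => ( x + z ) == 16
stmt 1: x := x + z  -- replace 1 occurrence(s) of x with (x + z)
  => ( ( x + z ) + z ) == 16

Answer: ( ( x + z ) + z ) == 16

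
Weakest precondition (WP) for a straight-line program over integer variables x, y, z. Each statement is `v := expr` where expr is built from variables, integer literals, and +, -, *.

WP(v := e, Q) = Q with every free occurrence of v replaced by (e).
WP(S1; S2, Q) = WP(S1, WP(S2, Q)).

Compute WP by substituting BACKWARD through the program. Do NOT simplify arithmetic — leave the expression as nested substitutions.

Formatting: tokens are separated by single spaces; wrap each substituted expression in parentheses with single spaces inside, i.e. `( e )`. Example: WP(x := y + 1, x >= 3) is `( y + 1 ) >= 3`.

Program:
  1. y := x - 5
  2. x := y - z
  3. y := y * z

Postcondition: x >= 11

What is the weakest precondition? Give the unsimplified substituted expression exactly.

post: x >= 11
stmt 3: y := y * z  -- replace 0 occurrence(s) of y with (y * z)
  => x >= 11
stmt 2: x := y - z  -- replace 1 occurrence(s) of x with (y - z)
  => ( y - z ) >= 11
stmt 1: y := x - 5  -- replace 1 occurrence(s) of y with (x - 5)
  => ( ( x - 5 ) - z ) >= 11

Answer: ( ( x - 5 ) - z ) >= 11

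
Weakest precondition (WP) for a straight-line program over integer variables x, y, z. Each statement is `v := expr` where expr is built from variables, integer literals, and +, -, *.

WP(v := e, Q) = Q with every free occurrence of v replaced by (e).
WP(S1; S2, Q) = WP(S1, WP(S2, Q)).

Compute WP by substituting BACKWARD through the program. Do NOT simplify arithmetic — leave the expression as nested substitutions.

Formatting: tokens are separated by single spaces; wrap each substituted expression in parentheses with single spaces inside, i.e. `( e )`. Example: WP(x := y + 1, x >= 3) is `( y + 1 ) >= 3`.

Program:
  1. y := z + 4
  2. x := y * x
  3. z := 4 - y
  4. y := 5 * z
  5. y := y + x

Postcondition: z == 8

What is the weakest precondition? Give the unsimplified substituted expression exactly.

Answer: ( 4 - ( z + 4 ) ) == 8

Derivation:
post: z == 8
stmt 5: y := y + x  -- replace 0 occurrence(s) of y with (y + x)
  => z == 8
stmt 4: y := 5 * z  -- replace 0 occurrence(s) of y with (5 * z)
  => z == 8
stmt 3: z := 4 - y  -- replace 1 occurrence(s) of z with (4 - y)
  => ( 4 - y ) == 8
stmt 2: x := y * x  -- replace 0 occurrence(s) of x with (y * x)
  => ( 4 - y ) == 8
stmt 1: y := z + 4  -- replace 1 occurrence(s) of y with (z + 4)
  => ( 4 - ( z + 4 ) ) == 8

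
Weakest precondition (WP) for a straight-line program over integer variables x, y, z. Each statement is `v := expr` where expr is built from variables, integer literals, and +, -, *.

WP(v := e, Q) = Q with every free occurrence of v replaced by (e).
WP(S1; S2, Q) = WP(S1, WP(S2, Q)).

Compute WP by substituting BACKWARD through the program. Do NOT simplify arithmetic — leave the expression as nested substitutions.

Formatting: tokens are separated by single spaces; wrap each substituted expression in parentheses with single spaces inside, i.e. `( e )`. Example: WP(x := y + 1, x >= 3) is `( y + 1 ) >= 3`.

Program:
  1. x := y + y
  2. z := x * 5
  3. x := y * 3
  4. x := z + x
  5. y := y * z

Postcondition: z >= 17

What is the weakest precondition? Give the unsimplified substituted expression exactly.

post: z >= 17
stmt 5: y := y * z  -- replace 0 occurrence(s) of y with (y * z)
  => z >= 17
stmt 4: x := z + x  -- replace 0 occurrence(s) of x with (z + x)
  => z >= 17
stmt 3: x := y * 3  -- replace 0 occurrence(s) of x with (y * 3)
  => z >= 17
stmt 2: z := x * 5  -- replace 1 occurrence(s) of z with (x * 5)
  => ( x * 5 ) >= 17
stmt 1: x := y + y  -- replace 1 occurrence(s) of x with (y + y)
  => ( ( y + y ) * 5 ) >= 17

Answer: ( ( y + y ) * 5 ) >= 17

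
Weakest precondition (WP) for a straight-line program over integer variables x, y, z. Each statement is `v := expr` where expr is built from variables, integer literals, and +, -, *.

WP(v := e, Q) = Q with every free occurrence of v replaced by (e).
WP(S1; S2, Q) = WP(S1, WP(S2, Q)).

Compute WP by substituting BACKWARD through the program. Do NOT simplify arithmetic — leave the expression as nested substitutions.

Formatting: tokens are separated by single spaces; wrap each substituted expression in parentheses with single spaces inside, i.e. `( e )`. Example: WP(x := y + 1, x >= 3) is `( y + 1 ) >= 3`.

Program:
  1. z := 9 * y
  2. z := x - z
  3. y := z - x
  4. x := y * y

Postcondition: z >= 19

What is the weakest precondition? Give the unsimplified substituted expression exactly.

Answer: ( x - ( 9 * y ) ) >= 19

Derivation:
post: z >= 19
stmt 4: x := y * y  -- replace 0 occurrence(s) of x with (y * y)
  => z >= 19
stmt 3: y := z - x  -- replace 0 occurrence(s) of y with (z - x)
  => z >= 19
stmt 2: z := x - z  -- replace 1 occurrence(s) of z with (x - z)
  => ( x - z ) >= 19
stmt 1: z := 9 * y  -- replace 1 occurrence(s) of z with (9 * y)
  => ( x - ( 9 * y ) ) >= 19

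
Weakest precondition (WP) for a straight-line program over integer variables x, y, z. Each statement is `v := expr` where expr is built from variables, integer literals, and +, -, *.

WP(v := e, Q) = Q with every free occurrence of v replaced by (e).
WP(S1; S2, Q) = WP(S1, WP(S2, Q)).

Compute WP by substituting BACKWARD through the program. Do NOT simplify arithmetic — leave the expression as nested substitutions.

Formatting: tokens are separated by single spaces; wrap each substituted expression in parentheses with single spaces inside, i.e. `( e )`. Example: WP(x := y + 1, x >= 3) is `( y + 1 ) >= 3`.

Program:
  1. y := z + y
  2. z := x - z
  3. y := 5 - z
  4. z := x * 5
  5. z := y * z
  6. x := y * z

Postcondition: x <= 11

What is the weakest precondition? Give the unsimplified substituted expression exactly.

Answer: ( ( 5 - ( x - z ) ) * ( ( 5 - ( x - z ) ) * ( x * 5 ) ) ) <= 11

Derivation:
post: x <= 11
stmt 6: x := y * z  -- replace 1 occurrence(s) of x with (y * z)
  => ( y * z ) <= 11
stmt 5: z := y * z  -- replace 1 occurrence(s) of z with (y * z)
  => ( y * ( y * z ) ) <= 11
stmt 4: z := x * 5  -- replace 1 occurrence(s) of z with (x * 5)
  => ( y * ( y * ( x * 5 ) ) ) <= 11
stmt 3: y := 5 - z  -- replace 2 occurrence(s) of y with (5 - z)
  => ( ( 5 - z ) * ( ( 5 - z ) * ( x * 5 ) ) ) <= 11
stmt 2: z := x - z  -- replace 2 occurrence(s) of z with (x - z)
  => ( ( 5 - ( x - z ) ) * ( ( 5 - ( x - z ) ) * ( x * 5 ) ) ) <= 11
stmt 1: y := z + y  -- replace 0 occurrence(s) of y with (z + y)
  => ( ( 5 - ( x - z ) ) * ( ( 5 - ( x - z ) ) * ( x * 5 ) ) ) <= 11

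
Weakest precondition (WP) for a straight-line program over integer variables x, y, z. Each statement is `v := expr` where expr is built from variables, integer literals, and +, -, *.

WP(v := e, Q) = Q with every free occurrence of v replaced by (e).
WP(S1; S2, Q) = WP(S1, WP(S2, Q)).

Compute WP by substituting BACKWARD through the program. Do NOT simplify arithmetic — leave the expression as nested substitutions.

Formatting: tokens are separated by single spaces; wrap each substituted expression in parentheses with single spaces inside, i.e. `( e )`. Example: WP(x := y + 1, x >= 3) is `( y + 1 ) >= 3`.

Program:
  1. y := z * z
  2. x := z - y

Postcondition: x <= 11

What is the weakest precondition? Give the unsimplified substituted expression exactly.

Answer: ( z - ( z * z ) ) <= 11

Derivation:
post: x <= 11
stmt 2: x := z - y  -- replace 1 occurrence(s) of x with (z - y)
  => ( z - y ) <= 11
stmt 1: y := z * z  -- replace 1 occurrence(s) of y with (z * z)
  => ( z - ( z * z ) ) <= 11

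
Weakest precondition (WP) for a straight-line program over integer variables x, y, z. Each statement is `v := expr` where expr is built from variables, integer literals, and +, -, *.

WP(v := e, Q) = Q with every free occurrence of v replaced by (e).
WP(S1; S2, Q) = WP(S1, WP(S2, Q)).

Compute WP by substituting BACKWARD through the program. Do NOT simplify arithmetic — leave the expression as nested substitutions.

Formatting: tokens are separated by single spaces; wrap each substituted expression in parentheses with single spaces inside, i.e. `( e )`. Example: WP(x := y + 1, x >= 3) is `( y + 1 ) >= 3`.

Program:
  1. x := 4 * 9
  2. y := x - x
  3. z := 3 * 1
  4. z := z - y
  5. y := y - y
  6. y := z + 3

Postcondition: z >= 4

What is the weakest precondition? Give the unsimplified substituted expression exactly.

Answer: ( ( 3 * 1 ) - ( ( 4 * 9 ) - ( 4 * 9 ) ) ) >= 4

Derivation:
post: z >= 4
stmt 6: y := z + 3  -- replace 0 occurrence(s) of y with (z + 3)
  => z >= 4
stmt 5: y := y - y  -- replace 0 occurrence(s) of y with (y - y)
  => z >= 4
stmt 4: z := z - y  -- replace 1 occurrence(s) of z with (z - y)
  => ( z - y ) >= 4
stmt 3: z := 3 * 1  -- replace 1 occurrence(s) of z with (3 * 1)
  => ( ( 3 * 1 ) - y ) >= 4
stmt 2: y := x - x  -- replace 1 occurrence(s) of y with (x - x)
  => ( ( 3 * 1 ) - ( x - x ) ) >= 4
stmt 1: x := 4 * 9  -- replace 2 occurrence(s) of x with (4 * 9)
  => ( ( 3 * 1 ) - ( ( 4 * 9 ) - ( 4 * 9 ) ) ) >= 4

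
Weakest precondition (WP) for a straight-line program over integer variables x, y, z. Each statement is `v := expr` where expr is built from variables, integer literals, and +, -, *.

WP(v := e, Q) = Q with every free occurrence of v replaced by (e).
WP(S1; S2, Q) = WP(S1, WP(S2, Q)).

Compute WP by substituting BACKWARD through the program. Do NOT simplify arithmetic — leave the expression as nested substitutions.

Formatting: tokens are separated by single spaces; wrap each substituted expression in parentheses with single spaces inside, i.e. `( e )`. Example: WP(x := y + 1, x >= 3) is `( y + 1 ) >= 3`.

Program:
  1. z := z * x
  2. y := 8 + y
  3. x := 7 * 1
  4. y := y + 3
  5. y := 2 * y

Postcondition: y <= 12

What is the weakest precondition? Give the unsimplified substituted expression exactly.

Answer: ( 2 * ( ( 8 + y ) + 3 ) ) <= 12

Derivation:
post: y <= 12
stmt 5: y := 2 * y  -- replace 1 occurrence(s) of y with (2 * y)
  => ( 2 * y ) <= 12
stmt 4: y := y + 3  -- replace 1 occurrence(s) of y with (y + 3)
  => ( 2 * ( y + 3 ) ) <= 12
stmt 3: x := 7 * 1  -- replace 0 occurrence(s) of x with (7 * 1)
  => ( 2 * ( y + 3 ) ) <= 12
stmt 2: y := 8 + y  -- replace 1 occurrence(s) of y with (8 + y)
  => ( 2 * ( ( 8 + y ) + 3 ) ) <= 12
stmt 1: z := z * x  -- replace 0 occurrence(s) of z with (z * x)
  => ( 2 * ( ( 8 + y ) + 3 ) ) <= 12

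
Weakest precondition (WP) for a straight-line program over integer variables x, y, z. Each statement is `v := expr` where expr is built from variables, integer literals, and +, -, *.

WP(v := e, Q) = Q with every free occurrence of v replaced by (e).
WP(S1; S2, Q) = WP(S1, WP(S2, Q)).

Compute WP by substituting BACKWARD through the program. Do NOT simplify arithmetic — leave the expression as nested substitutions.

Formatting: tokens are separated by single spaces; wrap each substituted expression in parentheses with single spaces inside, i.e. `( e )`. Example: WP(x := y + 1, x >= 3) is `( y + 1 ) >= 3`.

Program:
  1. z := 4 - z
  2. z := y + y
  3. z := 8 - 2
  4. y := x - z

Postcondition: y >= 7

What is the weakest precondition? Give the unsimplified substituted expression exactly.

Answer: ( x - ( 8 - 2 ) ) >= 7

Derivation:
post: y >= 7
stmt 4: y := x - z  -- replace 1 occurrence(s) of y with (x - z)
  => ( x - z ) >= 7
stmt 3: z := 8 - 2  -- replace 1 occurrence(s) of z with (8 - 2)
  => ( x - ( 8 - 2 ) ) >= 7
stmt 2: z := y + y  -- replace 0 occurrence(s) of z with (y + y)
  => ( x - ( 8 - 2 ) ) >= 7
stmt 1: z := 4 - z  -- replace 0 occurrence(s) of z with (4 - z)
  => ( x - ( 8 - 2 ) ) >= 7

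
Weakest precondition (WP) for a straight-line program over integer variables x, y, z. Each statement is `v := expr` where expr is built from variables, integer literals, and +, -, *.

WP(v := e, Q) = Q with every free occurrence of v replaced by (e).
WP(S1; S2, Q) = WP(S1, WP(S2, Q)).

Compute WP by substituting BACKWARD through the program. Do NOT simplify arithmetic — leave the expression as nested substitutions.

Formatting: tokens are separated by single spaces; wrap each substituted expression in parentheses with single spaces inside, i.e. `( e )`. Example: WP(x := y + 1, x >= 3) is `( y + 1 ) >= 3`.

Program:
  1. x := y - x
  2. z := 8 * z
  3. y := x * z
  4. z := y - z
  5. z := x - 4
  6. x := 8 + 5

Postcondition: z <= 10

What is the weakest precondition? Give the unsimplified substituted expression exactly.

post: z <= 10
stmt 6: x := 8 + 5  -- replace 0 occurrence(s) of x with (8 + 5)
  => z <= 10
stmt 5: z := x - 4  -- replace 1 occurrence(s) of z with (x - 4)
  => ( x - 4 ) <= 10
stmt 4: z := y - z  -- replace 0 occurrence(s) of z with (y - z)
  => ( x - 4 ) <= 10
stmt 3: y := x * z  -- replace 0 occurrence(s) of y with (x * z)
  => ( x - 4 ) <= 10
stmt 2: z := 8 * z  -- replace 0 occurrence(s) of z with (8 * z)
  => ( x - 4 ) <= 10
stmt 1: x := y - x  -- replace 1 occurrence(s) of x with (y - x)
  => ( ( y - x ) - 4 ) <= 10

Answer: ( ( y - x ) - 4 ) <= 10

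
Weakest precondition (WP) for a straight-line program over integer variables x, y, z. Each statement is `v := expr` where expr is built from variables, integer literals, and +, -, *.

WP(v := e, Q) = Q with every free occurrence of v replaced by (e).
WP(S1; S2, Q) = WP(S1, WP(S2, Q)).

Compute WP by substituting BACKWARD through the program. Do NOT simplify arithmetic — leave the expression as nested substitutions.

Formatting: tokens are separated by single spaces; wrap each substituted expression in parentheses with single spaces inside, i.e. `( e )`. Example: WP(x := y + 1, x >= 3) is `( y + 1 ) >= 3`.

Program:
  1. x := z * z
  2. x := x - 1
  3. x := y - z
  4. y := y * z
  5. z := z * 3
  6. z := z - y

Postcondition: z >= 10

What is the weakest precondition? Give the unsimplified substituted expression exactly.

Answer: ( ( z * 3 ) - ( y * z ) ) >= 10

Derivation:
post: z >= 10
stmt 6: z := z - y  -- replace 1 occurrence(s) of z with (z - y)
  => ( z - y ) >= 10
stmt 5: z := z * 3  -- replace 1 occurrence(s) of z with (z * 3)
  => ( ( z * 3 ) - y ) >= 10
stmt 4: y := y * z  -- replace 1 occurrence(s) of y with (y * z)
  => ( ( z * 3 ) - ( y * z ) ) >= 10
stmt 3: x := y - z  -- replace 0 occurrence(s) of x with (y - z)
  => ( ( z * 3 ) - ( y * z ) ) >= 10
stmt 2: x := x - 1  -- replace 0 occurrence(s) of x with (x - 1)
  => ( ( z * 3 ) - ( y * z ) ) >= 10
stmt 1: x := z * z  -- replace 0 occurrence(s) of x with (z * z)
  => ( ( z * 3 ) - ( y * z ) ) >= 10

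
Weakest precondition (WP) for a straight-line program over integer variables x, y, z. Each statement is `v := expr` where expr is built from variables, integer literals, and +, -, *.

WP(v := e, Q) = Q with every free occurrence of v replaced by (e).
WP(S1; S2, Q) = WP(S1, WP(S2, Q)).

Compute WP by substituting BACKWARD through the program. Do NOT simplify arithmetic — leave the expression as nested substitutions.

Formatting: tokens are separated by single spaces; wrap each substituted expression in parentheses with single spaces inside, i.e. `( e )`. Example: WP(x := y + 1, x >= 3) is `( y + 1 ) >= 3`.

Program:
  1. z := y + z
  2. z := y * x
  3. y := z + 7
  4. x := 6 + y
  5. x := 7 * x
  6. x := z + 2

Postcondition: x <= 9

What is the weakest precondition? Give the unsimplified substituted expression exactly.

Answer: ( ( y * x ) + 2 ) <= 9

Derivation:
post: x <= 9
stmt 6: x := z + 2  -- replace 1 occurrence(s) of x with (z + 2)
  => ( z + 2 ) <= 9
stmt 5: x := 7 * x  -- replace 0 occurrence(s) of x with (7 * x)
  => ( z + 2 ) <= 9
stmt 4: x := 6 + y  -- replace 0 occurrence(s) of x with (6 + y)
  => ( z + 2 ) <= 9
stmt 3: y := z + 7  -- replace 0 occurrence(s) of y with (z + 7)
  => ( z + 2 ) <= 9
stmt 2: z := y * x  -- replace 1 occurrence(s) of z with (y * x)
  => ( ( y * x ) + 2 ) <= 9
stmt 1: z := y + z  -- replace 0 occurrence(s) of z with (y + z)
  => ( ( y * x ) + 2 ) <= 9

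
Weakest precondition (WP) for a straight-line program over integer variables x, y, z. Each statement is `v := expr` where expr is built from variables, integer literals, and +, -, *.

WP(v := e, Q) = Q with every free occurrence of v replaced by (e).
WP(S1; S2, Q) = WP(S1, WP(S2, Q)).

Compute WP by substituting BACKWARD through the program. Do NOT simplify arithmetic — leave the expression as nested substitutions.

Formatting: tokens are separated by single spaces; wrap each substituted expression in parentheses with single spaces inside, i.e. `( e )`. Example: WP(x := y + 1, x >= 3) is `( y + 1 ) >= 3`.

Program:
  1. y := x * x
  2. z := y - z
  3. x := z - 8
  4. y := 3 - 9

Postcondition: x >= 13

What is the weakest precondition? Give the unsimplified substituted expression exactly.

Answer: ( ( ( x * x ) - z ) - 8 ) >= 13

Derivation:
post: x >= 13
stmt 4: y := 3 - 9  -- replace 0 occurrence(s) of y with (3 - 9)
  => x >= 13
stmt 3: x := z - 8  -- replace 1 occurrence(s) of x with (z - 8)
  => ( z - 8 ) >= 13
stmt 2: z := y - z  -- replace 1 occurrence(s) of z with (y - z)
  => ( ( y - z ) - 8 ) >= 13
stmt 1: y := x * x  -- replace 1 occurrence(s) of y with (x * x)
  => ( ( ( x * x ) - z ) - 8 ) >= 13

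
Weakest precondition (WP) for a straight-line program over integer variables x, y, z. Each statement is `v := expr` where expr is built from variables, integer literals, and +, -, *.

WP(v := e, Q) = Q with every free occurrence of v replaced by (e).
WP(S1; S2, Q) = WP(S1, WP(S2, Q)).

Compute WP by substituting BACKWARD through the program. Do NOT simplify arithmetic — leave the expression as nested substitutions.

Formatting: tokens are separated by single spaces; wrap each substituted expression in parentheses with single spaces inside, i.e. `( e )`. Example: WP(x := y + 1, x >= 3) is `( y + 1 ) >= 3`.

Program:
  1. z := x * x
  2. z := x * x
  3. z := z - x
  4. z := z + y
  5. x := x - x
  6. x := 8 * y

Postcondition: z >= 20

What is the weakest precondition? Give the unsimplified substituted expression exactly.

post: z >= 20
stmt 6: x := 8 * y  -- replace 0 occurrence(s) of x with (8 * y)
  => z >= 20
stmt 5: x := x - x  -- replace 0 occurrence(s) of x with (x - x)
  => z >= 20
stmt 4: z := z + y  -- replace 1 occurrence(s) of z with (z + y)
  => ( z + y ) >= 20
stmt 3: z := z - x  -- replace 1 occurrence(s) of z with (z - x)
  => ( ( z - x ) + y ) >= 20
stmt 2: z := x * x  -- replace 1 occurrence(s) of z with (x * x)
  => ( ( ( x * x ) - x ) + y ) >= 20
stmt 1: z := x * x  -- replace 0 occurrence(s) of z with (x * x)
  => ( ( ( x * x ) - x ) + y ) >= 20

Answer: ( ( ( x * x ) - x ) + y ) >= 20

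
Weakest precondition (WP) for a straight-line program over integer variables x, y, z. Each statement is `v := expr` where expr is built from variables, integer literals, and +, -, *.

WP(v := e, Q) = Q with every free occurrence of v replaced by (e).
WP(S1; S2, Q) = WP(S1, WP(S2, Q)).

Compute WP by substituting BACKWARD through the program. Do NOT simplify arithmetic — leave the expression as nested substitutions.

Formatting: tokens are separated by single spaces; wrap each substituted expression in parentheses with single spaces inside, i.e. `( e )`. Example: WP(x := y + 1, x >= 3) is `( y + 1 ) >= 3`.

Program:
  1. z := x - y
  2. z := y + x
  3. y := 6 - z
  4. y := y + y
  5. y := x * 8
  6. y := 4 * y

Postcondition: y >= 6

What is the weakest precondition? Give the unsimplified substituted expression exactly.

post: y >= 6
stmt 6: y := 4 * y  -- replace 1 occurrence(s) of y with (4 * y)
  => ( 4 * y ) >= 6
stmt 5: y := x * 8  -- replace 1 occurrence(s) of y with (x * 8)
  => ( 4 * ( x * 8 ) ) >= 6
stmt 4: y := y + y  -- replace 0 occurrence(s) of y with (y + y)
  => ( 4 * ( x * 8 ) ) >= 6
stmt 3: y := 6 - z  -- replace 0 occurrence(s) of y with (6 - z)
  => ( 4 * ( x * 8 ) ) >= 6
stmt 2: z := y + x  -- replace 0 occurrence(s) of z with (y + x)
  => ( 4 * ( x * 8 ) ) >= 6
stmt 1: z := x - y  -- replace 0 occurrence(s) of z with (x - y)
  => ( 4 * ( x * 8 ) ) >= 6

Answer: ( 4 * ( x * 8 ) ) >= 6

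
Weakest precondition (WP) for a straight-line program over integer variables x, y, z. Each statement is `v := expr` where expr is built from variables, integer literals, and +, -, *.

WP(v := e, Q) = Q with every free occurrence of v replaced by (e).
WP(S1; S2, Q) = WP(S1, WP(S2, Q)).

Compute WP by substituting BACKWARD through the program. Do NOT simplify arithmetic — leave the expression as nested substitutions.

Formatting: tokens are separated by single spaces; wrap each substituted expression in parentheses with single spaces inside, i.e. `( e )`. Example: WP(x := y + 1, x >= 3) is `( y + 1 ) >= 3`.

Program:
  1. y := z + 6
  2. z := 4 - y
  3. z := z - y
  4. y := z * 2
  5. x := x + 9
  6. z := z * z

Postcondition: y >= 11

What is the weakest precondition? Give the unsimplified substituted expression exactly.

Answer: ( ( ( 4 - ( z + 6 ) ) - ( z + 6 ) ) * 2 ) >= 11

Derivation:
post: y >= 11
stmt 6: z := z * z  -- replace 0 occurrence(s) of z with (z * z)
  => y >= 11
stmt 5: x := x + 9  -- replace 0 occurrence(s) of x with (x + 9)
  => y >= 11
stmt 4: y := z * 2  -- replace 1 occurrence(s) of y with (z * 2)
  => ( z * 2 ) >= 11
stmt 3: z := z - y  -- replace 1 occurrence(s) of z with (z - y)
  => ( ( z - y ) * 2 ) >= 11
stmt 2: z := 4 - y  -- replace 1 occurrence(s) of z with (4 - y)
  => ( ( ( 4 - y ) - y ) * 2 ) >= 11
stmt 1: y := z + 6  -- replace 2 occurrence(s) of y with (z + 6)
  => ( ( ( 4 - ( z + 6 ) ) - ( z + 6 ) ) * 2 ) >= 11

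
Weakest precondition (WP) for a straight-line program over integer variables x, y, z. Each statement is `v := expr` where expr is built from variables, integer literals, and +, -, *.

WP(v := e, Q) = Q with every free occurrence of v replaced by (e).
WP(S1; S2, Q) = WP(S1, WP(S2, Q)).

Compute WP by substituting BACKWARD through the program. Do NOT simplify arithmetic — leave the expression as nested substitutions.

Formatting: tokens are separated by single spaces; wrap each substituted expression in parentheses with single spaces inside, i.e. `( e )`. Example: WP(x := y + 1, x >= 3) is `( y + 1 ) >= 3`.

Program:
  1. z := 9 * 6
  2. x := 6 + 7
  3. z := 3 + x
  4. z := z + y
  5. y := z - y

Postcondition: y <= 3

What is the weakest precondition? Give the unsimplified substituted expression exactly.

Answer: ( ( ( 3 + ( 6 + 7 ) ) + y ) - y ) <= 3

Derivation:
post: y <= 3
stmt 5: y := z - y  -- replace 1 occurrence(s) of y with (z - y)
  => ( z - y ) <= 3
stmt 4: z := z + y  -- replace 1 occurrence(s) of z with (z + y)
  => ( ( z + y ) - y ) <= 3
stmt 3: z := 3 + x  -- replace 1 occurrence(s) of z with (3 + x)
  => ( ( ( 3 + x ) + y ) - y ) <= 3
stmt 2: x := 6 + 7  -- replace 1 occurrence(s) of x with (6 + 7)
  => ( ( ( 3 + ( 6 + 7 ) ) + y ) - y ) <= 3
stmt 1: z := 9 * 6  -- replace 0 occurrence(s) of z with (9 * 6)
  => ( ( ( 3 + ( 6 + 7 ) ) + y ) - y ) <= 3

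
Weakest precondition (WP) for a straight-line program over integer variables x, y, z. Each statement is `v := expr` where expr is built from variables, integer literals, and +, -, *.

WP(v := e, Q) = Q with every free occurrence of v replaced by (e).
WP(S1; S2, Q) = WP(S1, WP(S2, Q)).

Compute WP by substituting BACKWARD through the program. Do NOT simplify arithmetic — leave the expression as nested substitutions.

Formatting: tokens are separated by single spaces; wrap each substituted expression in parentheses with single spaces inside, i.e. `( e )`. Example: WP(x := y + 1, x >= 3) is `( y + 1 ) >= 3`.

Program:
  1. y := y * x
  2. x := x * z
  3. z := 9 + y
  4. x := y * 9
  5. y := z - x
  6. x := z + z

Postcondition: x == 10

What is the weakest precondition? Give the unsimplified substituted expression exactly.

post: x == 10
stmt 6: x := z + z  -- replace 1 occurrence(s) of x with (z + z)
  => ( z + z ) == 10
stmt 5: y := z - x  -- replace 0 occurrence(s) of y with (z - x)
  => ( z + z ) == 10
stmt 4: x := y * 9  -- replace 0 occurrence(s) of x with (y * 9)
  => ( z + z ) == 10
stmt 3: z := 9 + y  -- replace 2 occurrence(s) of z with (9 + y)
  => ( ( 9 + y ) + ( 9 + y ) ) == 10
stmt 2: x := x * z  -- replace 0 occurrence(s) of x with (x * z)
  => ( ( 9 + y ) + ( 9 + y ) ) == 10
stmt 1: y := y * x  -- replace 2 occurrence(s) of y with (y * x)
  => ( ( 9 + ( y * x ) ) + ( 9 + ( y * x ) ) ) == 10

Answer: ( ( 9 + ( y * x ) ) + ( 9 + ( y * x ) ) ) == 10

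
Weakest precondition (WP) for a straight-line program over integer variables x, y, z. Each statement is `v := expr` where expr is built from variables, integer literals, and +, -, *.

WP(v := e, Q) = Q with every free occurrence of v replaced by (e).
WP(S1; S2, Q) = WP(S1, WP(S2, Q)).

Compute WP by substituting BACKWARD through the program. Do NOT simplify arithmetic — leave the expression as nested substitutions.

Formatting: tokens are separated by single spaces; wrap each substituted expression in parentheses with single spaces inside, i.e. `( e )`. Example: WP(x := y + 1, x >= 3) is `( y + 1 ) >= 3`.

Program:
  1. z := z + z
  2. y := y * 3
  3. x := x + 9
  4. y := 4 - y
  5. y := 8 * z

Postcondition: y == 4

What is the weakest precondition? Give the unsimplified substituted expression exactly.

post: y == 4
stmt 5: y := 8 * z  -- replace 1 occurrence(s) of y with (8 * z)
  => ( 8 * z ) == 4
stmt 4: y := 4 - y  -- replace 0 occurrence(s) of y with (4 - y)
  => ( 8 * z ) == 4
stmt 3: x := x + 9  -- replace 0 occurrence(s) of x with (x + 9)
  => ( 8 * z ) == 4
stmt 2: y := y * 3  -- replace 0 occurrence(s) of y with (y * 3)
  => ( 8 * z ) == 4
stmt 1: z := z + z  -- replace 1 occurrence(s) of z with (z + z)
  => ( 8 * ( z + z ) ) == 4

Answer: ( 8 * ( z + z ) ) == 4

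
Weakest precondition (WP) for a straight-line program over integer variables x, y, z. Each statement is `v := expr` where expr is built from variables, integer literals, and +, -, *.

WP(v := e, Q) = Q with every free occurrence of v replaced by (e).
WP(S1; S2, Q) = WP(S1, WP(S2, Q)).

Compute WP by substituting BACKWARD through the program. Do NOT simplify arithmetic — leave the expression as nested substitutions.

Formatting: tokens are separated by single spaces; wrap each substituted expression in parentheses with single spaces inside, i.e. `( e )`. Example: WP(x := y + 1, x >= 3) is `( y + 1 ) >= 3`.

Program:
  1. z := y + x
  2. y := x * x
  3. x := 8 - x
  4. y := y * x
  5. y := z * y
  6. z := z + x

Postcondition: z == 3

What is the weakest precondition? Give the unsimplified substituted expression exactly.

post: z == 3
stmt 6: z := z + x  -- replace 1 occurrence(s) of z with (z + x)
  => ( z + x ) == 3
stmt 5: y := z * y  -- replace 0 occurrence(s) of y with (z * y)
  => ( z + x ) == 3
stmt 4: y := y * x  -- replace 0 occurrence(s) of y with (y * x)
  => ( z + x ) == 3
stmt 3: x := 8 - x  -- replace 1 occurrence(s) of x with (8 - x)
  => ( z + ( 8 - x ) ) == 3
stmt 2: y := x * x  -- replace 0 occurrence(s) of y with (x * x)
  => ( z + ( 8 - x ) ) == 3
stmt 1: z := y + x  -- replace 1 occurrence(s) of z with (y + x)
  => ( ( y + x ) + ( 8 - x ) ) == 3

Answer: ( ( y + x ) + ( 8 - x ) ) == 3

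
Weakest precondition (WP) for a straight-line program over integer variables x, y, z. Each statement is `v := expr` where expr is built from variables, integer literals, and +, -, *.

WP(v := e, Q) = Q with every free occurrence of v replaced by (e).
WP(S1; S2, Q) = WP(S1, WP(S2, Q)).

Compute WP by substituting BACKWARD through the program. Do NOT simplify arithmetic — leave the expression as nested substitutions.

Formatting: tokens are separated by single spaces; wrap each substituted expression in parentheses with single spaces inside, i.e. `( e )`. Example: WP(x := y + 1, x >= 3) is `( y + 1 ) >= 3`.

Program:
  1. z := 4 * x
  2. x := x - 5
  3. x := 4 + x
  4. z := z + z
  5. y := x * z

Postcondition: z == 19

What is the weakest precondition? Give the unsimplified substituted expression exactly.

Answer: ( ( 4 * x ) + ( 4 * x ) ) == 19

Derivation:
post: z == 19
stmt 5: y := x * z  -- replace 0 occurrence(s) of y with (x * z)
  => z == 19
stmt 4: z := z + z  -- replace 1 occurrence(s) of z with (z + z)
  => ( z + z ) == 19
stmt 3: x := 4 + x  -- replace 0 occurrence(s) of x with (4 + x)
  => ( z + z ) == 19
stmt 2: x := x - 5  -- replace 0 occurrence(s) of x with (x - 5)
  => ( z + z ) == 19
stmt 1: z := 4 * x  -- replace 2 occurrence(s) of z with (4 * x)
  => ( ( 4 * x ) + ( 4 * x ) ) == 19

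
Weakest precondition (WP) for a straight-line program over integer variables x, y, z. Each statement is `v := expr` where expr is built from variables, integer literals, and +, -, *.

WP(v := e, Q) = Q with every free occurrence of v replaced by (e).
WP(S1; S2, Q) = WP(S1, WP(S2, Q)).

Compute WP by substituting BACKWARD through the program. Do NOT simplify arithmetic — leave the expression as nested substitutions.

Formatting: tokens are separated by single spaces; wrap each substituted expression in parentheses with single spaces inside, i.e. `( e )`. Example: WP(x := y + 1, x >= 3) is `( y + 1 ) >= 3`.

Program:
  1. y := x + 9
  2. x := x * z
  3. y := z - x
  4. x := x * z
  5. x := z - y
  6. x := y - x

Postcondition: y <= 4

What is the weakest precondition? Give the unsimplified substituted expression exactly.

post: y <= 4
stmt 6: x := y - x  -- replace 0 occurrence(s) of x with (y - x)
  => y <= 4
stmt 5: x := z - y  -- replace 0 occurrence(s) of x with (z - y)
  => y <= 4
stmt 4: x := x * z  -- replace 0 occurrence(s) of x with (x * z)
  => y <= 4
stmt 3: y := z - x  -- replace 1 occurrence(s) of y with (z - x)
  => ( z - x ) <= 4
stmt 2: x := x * z  -- replace 1 occurrence(s) of x with (x * z)
  => ( z - ( x * z ) ) <= 4
stmt 1: y := x + 9  -- replace 0 occurrence(s) of y with (x + 9)
  => ( z - ( x * z ) ) <= 4

Answer: ( z - ( x * z ) ) <= 4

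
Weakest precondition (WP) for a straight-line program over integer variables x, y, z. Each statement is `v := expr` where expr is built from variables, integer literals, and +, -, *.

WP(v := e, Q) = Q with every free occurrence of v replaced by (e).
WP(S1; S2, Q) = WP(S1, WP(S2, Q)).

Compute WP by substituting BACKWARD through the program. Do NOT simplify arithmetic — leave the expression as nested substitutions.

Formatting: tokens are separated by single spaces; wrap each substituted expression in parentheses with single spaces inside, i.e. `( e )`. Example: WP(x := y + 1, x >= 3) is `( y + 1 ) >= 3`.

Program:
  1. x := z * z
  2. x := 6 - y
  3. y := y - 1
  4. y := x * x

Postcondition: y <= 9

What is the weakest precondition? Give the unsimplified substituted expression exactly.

post: y <= 9
stmt 4: y := x * x  -- replace 1 occurrence(s) of y with (x * x)
  => ( x * x ) <= 9
stmt 3: y := y - 1  -- replace 0 occurrence(s) of y with (y - 1)
  => ( x * x ) <= 9
stmt 2: x := 6 - y  -- replace 2 occurrence(s) of x with (6 - y)
  => ( ( 6 - y ) * ( 6 - y ) ) <= 9
stmt 1: x := z * z  -- replace 0 occurrence(s) of x with (z * z)
  => ( ( 6 - y ) * ( 6 - y ) ) <= 9

Answer: ( ( 6 - y ) * ( 6 - y ) ) <= 9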